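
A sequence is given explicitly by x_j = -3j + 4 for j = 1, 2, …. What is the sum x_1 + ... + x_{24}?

-804

Over j = 1..24: Σj = 300.
Total = (-3)·300 + (4)·24 = -804.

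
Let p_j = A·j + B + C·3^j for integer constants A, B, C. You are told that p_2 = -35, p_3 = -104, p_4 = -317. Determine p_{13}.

At j = 2, 3, 4: 2A + B + 9C = -35; 3A + B + 27C = -104; 4A + B + 81C = -317.
Subtracting the first from the second: A + 18C = -69.
Subtracting the second from the third: A + 54C = -213.
Solving: C = -4, A = 3, then B = -5.
Therefore p_{13} = 39 + (-5) + (-4)·1594323 = -6377258.

-6377258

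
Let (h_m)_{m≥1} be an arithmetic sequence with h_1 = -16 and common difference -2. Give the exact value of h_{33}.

h_m = -16 + (m - 1)·(-2).
h_{33} = -16 + 32·(-2) = -80.

-80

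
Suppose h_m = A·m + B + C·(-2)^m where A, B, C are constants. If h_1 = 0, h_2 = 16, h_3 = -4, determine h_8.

544

Plug in m = 1, 2, 3: A + B - 2C = 0; 2A + B + 4C = 16; 3A + B - 8C = -4.
Subtracting the first from the second: A + 6C = 16.
Subtracting the second from the third: A - 12C = -20.
Solving: C = 2, A = 4, then B = 0.
Therefore h_8 = 32 + 0 + 2·256 = 544.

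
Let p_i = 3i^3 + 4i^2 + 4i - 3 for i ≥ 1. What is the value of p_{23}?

p_{23} = 3·23^3 + 4·23^2 + 4·23 - 3 = 38706.

38706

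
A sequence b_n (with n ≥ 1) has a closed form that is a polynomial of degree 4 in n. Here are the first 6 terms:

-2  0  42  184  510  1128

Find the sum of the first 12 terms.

57616

1st diffs: 2, 42, 142, 326, 618.
2nd diffs: 40, 100, 184, 292.
3rd diffs: 60, 84, 108.
4th diffs: 24, 24 (constant).
Newton forward-difference form: b_n = -2 + 2·C(n-1,1) + 40·C(n-1,2) + 60·C(n-1,3) + 24·C(n-1,4).
Continuing: …, 2170, 3792, 6174, 9520, …, b_{12} = 20040.
Summing n = 1..12 (12 terms) gives 57616.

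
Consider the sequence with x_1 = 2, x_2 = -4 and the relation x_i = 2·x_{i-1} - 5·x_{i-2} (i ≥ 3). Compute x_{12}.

x_3 = -18; x_4 = -16; x_5 = 58; x_6 = 196; x_7 = 102; x_8 = -776; x_9 = -2062; x_{10} = -244; x_{11} = 9822; x_{12} = 20864.

20864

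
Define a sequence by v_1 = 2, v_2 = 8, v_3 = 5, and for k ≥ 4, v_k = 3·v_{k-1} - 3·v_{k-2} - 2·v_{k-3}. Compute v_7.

Compute successive terms:
v_4 = -13  v_5 = -70  v_6 = -181  v_7 = -307.

-307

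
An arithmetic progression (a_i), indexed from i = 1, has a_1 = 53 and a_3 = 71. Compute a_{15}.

Common difference d = (71 - 53) / (3 - 1) = 9.
a_i = 53 + (i - 1)·9.
a_{15} = 53 + 14·9 = 179.

179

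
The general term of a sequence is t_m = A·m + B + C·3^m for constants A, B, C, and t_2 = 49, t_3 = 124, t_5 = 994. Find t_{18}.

The three given values yield: 2A + B + 9C = 49; 3A + B + 27C = 124; 5A + B + 243C = 994.
Subtracting the first from the second: A + 18C = 75.
Subtracting the second from the third: 2A + 216C = 870.
Solving: C = 4, A = 3, then B = 7.
So t_m = 3·m + 7 + 4·3^m; at m=18 this is 1549682017.

1549682017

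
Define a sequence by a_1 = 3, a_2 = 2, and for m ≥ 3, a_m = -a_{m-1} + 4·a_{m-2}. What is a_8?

-418

a_3 = 10; a_4 = -2; a_5 = 42; a_6 = -50; a_7 = 218; a_8 = -418.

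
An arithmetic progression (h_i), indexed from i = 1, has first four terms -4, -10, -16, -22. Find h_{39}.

Common difference d = -6.
h_i = -4 + (i - 1)·(-6).
h_{39} = -4 + 38·(-6) = -232.

-232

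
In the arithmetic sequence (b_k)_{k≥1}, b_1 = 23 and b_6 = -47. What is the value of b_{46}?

Common difference d = (-47 - 23) / (6 - 1) = -14.
b_k = 23 + (k - 1)·(-14).
b_{46} = 23 + 45·(-14) = -607.

-607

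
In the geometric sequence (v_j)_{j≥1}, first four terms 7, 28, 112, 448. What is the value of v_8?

114688

Common ratio r = 4.
v_j = 7·4^(j-1).
v_8 = 7·4^7 = 114688.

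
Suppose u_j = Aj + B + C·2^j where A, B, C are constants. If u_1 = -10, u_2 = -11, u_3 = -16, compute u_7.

-244

The three given values yield: A + B + 2C = -10; 2A + B + 4C = -11; 3A + B + 8C = -16.
Subtracting the first from the second: A + 2C = -1.
Subtracting the second from the third: A + 4C = -5.
Solving: C = -2, A = 3, then B = -9.
So u_j = 3·j + (-9) + (-2)·2^j; at j=7 this is -244.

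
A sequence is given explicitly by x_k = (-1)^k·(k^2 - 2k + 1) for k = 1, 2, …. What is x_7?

-36

(-1)^7 = -1; k^2 - 2k + 1 at k=7 is 36; so x_7 = -36.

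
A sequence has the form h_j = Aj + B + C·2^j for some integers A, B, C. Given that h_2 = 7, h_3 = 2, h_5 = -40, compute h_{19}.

The three given values yield: 2A + B + 4C = 7; 3A + B + 8C = 2; 5A + B + 32C = -40.
Subtracting the first from the second: A + 4C = -5.
Subtracting the second from the third: 2A + 24C = -42.
Solving: C = -2, A = 3, then B = 9.
So h_j = 3·j + 9 + (-2)·2^j; at j=19 this is -1048510.

-1048510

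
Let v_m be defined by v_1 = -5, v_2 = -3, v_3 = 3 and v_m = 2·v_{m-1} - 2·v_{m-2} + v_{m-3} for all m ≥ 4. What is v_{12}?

Applying the relation repeatedly:
v_4 = 7; v_5 = 5; v_6 = -1; v_7 = -5; v_8 = -3; v_9 = 3; v_{10} = 7; v_{11} = 5; v_{12} = -1.

-1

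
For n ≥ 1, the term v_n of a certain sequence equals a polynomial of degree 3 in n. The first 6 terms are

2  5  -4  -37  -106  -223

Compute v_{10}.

-1411

1st diffs: 3, -9, -33, -69, -117.
2nd diffs: -12, -24, -36, -48.
3rd diffs: -12, -12, -12 (constant).
Newton forward-difference form: v_n = 2 + 3·C(n-1,1) + (-12)·C(n-1,2) + (-12)·C(n-1,3).
At n = 10: n-1 = 9, so v_{10} = 2 + 27 - 432 - 1008 = -1411.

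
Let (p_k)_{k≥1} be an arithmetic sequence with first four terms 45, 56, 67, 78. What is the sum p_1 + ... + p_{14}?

1631

Common difference d = 11.
p_k = 45 + (k - 1)·11.
p_{14} = 188; S = 14·(45 + 188)/2 = 1631.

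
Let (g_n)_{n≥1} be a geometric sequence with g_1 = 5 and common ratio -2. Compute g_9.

1280

g_n = 5·(-2)^(n-1).
g_9 = 5·(-2)^8 = 1280.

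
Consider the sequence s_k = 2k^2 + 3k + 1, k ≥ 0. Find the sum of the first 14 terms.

Over k = 0..13: Σk = 91, Σk² = 819.
Total = (2)·819 + (3)·91 + (1)·14 = 1925.

1925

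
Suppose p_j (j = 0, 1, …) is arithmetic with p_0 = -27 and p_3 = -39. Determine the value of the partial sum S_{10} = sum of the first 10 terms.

Common difference d = (-39 - (-27)) / (3 - 0) = -4.
p_j = -27 + (j - 0)·(-4).
p_9 = -63; S = 10·(-27 + (-63))/2 = -450.

-450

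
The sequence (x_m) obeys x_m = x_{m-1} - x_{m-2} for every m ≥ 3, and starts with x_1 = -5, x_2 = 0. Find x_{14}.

Step forward from the initial values:
x_3 = 5; x_4 = 5; x_5 = 0; …; x_{11} = 0; x_{12} = -5; x_{13} = -5; x_{14} = 0.

0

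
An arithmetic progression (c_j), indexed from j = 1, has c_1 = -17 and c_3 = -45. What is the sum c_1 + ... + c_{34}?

-8432

Common difference d = (-45 - (-17)) / (3 - 1) = -14.
c_j = -17 + (j - 1)·(-14).
c_{34} = -479; S = 34·(-17 + (-479))/2 = -8432.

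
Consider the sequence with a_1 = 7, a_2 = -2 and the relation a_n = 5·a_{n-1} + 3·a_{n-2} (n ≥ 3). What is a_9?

261587

Iterate the recurrence:
a_3 = 11, a_4 = 49, a_5 = 278, a_6 = 1537, a_7 = 8519, a_8 = 47206, a_9 = 261587.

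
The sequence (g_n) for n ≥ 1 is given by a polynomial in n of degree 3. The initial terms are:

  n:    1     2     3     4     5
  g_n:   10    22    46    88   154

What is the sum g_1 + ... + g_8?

1st diffs: 12, 24, 42, 66.
2nd diffs: 12, 18, 24.
3rd diffs: 6, 6 (constant).
Newton forward-difference form: g_n = 10 + 12·C(n-1,1) + 12·C(n-1,2) + 6·C(n-1,3).
Continuing: 250, 382, 556.
Summing n = 1..8 (8 terms) gives 1508.

1508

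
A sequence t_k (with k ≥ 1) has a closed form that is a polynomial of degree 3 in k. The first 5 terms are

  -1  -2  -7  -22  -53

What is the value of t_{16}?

1st diffs: -1, -5, -15, -31.
2nd diffs: -4, -10, -16.
3rd diffs: -6, -6 (constant).
Newton forward-difference form: t_k = -1 + (-1)·C(k-1,1) + (-4)·C(k-1,2) + (-6)·C(k-1,3).
At k = 16: k-1 = 15, so t_{16} = -1 - 15 - 420 - 2730 = -3166.

-3166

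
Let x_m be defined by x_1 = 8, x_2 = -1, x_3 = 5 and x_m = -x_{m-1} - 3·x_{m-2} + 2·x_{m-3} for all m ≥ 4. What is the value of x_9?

Iterate the recurrence:
x_4 = 14;  x_5 = -31;  x_6 = -1;  x_7 = 122;  x_8 = -181;  x_9 = -187.

-187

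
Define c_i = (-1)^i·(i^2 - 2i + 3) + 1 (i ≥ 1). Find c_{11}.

(-1)^11 = -1; i^2 - 2i + 3 at i=11 is 102; so c_{11} = -101.

-101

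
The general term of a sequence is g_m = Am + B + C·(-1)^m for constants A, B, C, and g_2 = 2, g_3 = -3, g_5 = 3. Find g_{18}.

At m = 2, 3, 5: 2A + B + C = 2; 3A + B - C = -3; 5A + B - C = 3.
Subtracting the first from the second: A - 2C = -5.
Subtracting the second from the third: 2A = 6.
Solving: C = 4, A = 3, then B = -8.
So g_m = 3·m + (-8) + 4·(-1)^m; at m=18 this is 50.

50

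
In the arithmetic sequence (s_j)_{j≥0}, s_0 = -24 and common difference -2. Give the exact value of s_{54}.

s_j = -24 + (j - 0)·(-2).
s_{54} = -24 + 54·(-2) = -132.

-132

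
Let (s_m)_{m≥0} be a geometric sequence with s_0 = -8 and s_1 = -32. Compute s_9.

Common ratio r = 4.
s_m = (-8)·4^(m-0).
s_9 = (-8)·4^9 = -2097152.

-2097152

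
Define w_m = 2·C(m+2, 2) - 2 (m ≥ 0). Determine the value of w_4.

C(6, 2) = 15, so w_4 = 28.

28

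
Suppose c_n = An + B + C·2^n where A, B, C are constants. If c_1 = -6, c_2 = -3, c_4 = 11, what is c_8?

At n = 1, 2, 4: A + B + 2C = -6; 2A + B + 4C = -3; 4A + B + 16C = 11.
Subtracting the first from the second: A + 2C = 3.
Subtracting the second from the third: 2A + 12C = 14.
Solving: C = 1, A = 1, then B = -9.
So c_n = 1·n + (-9) + 1·2^n; at n=8 this is 255.

255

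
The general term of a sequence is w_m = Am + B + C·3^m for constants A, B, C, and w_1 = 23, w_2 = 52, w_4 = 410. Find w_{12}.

Plug in m = 1, 2, 4: A + B + 3C = 23; 2A + B + 9C = 52; 4A + B + 81C = 410.
Subtracting the first from the second: A + 6C = 29.
Subtracting the second from the third: 2A + 72C = 358.
Solving: C = 5, A = -1, then B = 9.
Therefore w_{12} = -12 + 9 + 5·531441 = 2657202.

2657202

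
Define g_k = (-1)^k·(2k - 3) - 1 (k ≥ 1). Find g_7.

-12

(-1)^7 = -1; 2k - 3 at k=7 is 11; so g_7 = -12.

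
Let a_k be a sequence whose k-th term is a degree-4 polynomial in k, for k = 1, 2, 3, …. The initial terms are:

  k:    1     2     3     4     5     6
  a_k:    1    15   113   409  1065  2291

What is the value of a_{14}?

73659

1st diffs: 14, 98, 296, 656, 1226.
2nd diffs: 84, 198, 360, 570.
3rd diffs: 114, 162, 210.
4th diffs: 48, 48 (constant).
Newton forward-difference form: a_k = 1 + 14·C(k-1,1) + 84·C(k-1,2) + 114·C(k-1,3) + 48·C(k-1,4).
At k = 14: k-1 = 13, so a_{14} = 1 + 182 + 6552 + 32604 + 34320 = 73659.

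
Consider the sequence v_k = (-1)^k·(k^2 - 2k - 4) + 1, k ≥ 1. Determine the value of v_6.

21

(-1)^6 = 1; k^2 - 2k - 4 at k=6 is 20; so v_6 = 21.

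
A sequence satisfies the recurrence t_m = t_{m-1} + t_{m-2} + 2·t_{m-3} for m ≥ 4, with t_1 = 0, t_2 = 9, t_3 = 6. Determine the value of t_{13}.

8775

Step forward from the initial values:
t_4 = 15, t_5 = 39, t_6 = 66, t_7 = 135, t_8 = 279, t_9 = 546, t_{10} = 1095, t_{11} = 2199, t_{12} = 4386, t_{13} = 8775.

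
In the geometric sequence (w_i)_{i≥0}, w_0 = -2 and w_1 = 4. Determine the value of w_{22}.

Common ratio r = -2.
w_i = (-2)·(-2)^(i-0).
w_{22} = (-2)·(-2)^22 = -8388608.

-8388608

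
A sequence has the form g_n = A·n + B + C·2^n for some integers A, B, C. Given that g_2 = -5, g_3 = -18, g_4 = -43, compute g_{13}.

-24580

Write the equations: 2A + B + 4C = -5; 3A + B + 8C = -18; 4A + B + 16C = -43.
Subtracting the first from the second: A + 4C = -13.
Subtracting the second from the third: A + 8C = -25.
Solving: C = -3, A = -1, then B = 9.
Hence g_{13} = -1·13 + 9 + (-3)·8192 = -24580.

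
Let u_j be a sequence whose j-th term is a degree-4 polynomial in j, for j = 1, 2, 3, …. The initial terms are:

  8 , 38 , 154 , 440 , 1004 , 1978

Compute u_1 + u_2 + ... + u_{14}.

166278

1st diffs: 30, 116, 286, 564, 974.
2nd diffs: 86, 170, 278, 410.
3rd diffs: 84, 108, 132.
4th diffs: 24, 24 (constant).
So u_j = j^4 + 4j^3 - 6j^2 + 5j + 4.
Continuing: …, 3518, 5804, 9040, 13454, …, u_{14} = 48290.
Summing j = 1..14 (14 terms) gives 166278.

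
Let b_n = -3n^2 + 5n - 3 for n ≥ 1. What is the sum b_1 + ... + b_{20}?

Over n = 1..20: Σn = 210, Σn² = 2870.
Total = (-3)·2870 + (5)·210 + (-3)·20 = -7620.

-7620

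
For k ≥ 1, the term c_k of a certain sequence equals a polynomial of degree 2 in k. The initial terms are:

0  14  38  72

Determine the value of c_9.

1st diffs: 14, 24, 34.
2nd diffs: 10, 10 (constant).
Newton forward-difference form: c_k = 14·C(k-1,1) + 10·C(k-1,2).
At k = 9: k-1 = 8, so c_9 = 112 + 280 = 392.

392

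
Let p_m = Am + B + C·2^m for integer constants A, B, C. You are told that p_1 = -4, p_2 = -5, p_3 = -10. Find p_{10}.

At m = 1, 2, 3: A + B + 2C = -4; 2A + B + 4C = -5; 3A + B + 8C = -10.
Subtracting the first from the second: A + 2C = -1.
Subtracting the second from the third: A + 4C = -5.
Solving: C = -2, A = 3, then B = -3.
Therefore p_{10} = 30 + (-3) + (-2)·1024 = -2021.

-2021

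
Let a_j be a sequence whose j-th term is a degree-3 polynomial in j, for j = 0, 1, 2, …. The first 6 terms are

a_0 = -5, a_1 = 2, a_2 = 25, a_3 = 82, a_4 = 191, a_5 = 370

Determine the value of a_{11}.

3922

1st diffs: 7, 23, 57, 109, 179.
2nd diffs: 16, 34, 52, 70.
3rd diffs: 18, 18, 18 (constant).
So a_j = 3j^3 - j^2 + 5j - 5.
Evaluating at j = 11 gives a_{11} = 3922.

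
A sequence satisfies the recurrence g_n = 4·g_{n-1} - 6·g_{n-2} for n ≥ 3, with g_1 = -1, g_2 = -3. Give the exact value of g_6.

84

Compute successive terms:
g_3 = -6;  g_4 = -6;  g_5 = 12;  g_6 = 84.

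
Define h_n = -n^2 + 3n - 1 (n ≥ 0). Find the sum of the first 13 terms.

-429

Over n = 0..12: Σn = 78, Σn² = 650.
Total = (-1)·650 + (3)·78 + (-1)·13 = -429.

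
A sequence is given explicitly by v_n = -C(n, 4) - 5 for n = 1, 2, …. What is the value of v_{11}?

C(11, 4) = 330, so v_{11} = -335.

-335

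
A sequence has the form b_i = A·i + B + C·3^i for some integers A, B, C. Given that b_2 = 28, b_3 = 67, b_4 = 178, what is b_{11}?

354331

At i = 2, 3, 4: 2A + B + 9C = 28; 3A + B + 27C = 67; 4A + B + 81C = 178.
Subtracting the first from the second: A + 18C = 39.
Subtracting the second from the third: A + 54C = 111.
Solving: C = 2, A = 3, then B = 4.
So b_i = 3·i + 4 + 2·3^i; at i=11 this is 354331.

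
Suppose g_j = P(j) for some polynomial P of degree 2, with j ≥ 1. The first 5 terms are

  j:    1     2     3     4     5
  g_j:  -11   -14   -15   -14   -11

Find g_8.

1st diffs: -3, -1, 1, 3.
2nd diffs: 2, 2, 2 (constant).
So g_j = j^2 - 6j - 6.
Evaluating at j = 8 gives g_8 = 10.

10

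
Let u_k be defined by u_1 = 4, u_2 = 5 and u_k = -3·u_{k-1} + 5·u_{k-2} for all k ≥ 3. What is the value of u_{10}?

17090

Step forward from the initial values:
u_3 = 5;  u_4 = 10;  u_5 = -5;  u_6 = 65;  u_7 = -220;  u_8 = 985;  u_9 = -4055;  u_{10} = 17090.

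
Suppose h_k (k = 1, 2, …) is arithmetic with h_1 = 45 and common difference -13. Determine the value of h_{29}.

-319

h_k = 45 + (k - 1)·(-13).
h_{29} = 45 + 28·(-13) = -319.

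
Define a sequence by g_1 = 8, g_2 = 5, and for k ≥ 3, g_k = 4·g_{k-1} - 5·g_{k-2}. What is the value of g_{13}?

207280

g_3 = -20;  g_4 = -105;  g_5 = -320;  …;  g_{10} = 7445;  g_{11} = 32380;  g_{12} = 92295;  g_{13} = 207280.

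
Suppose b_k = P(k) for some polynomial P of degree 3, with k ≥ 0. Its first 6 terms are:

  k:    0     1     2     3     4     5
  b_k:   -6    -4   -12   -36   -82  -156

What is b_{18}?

1st diffs: 2, -8, -24, -46, -74.
2nd diffs: -10, -16, -22, -28.
3rd diffs: -6, -6, -6 (constant).
Newton forward-difference form: b_k = -6 + 2·C(k,1) + (-10)·C(k,2) + (-6)·C(k,3).
At k = 18: k = 18, so b_{18} = -6 + 36 - 1530 - 4896 = -6396.

-6396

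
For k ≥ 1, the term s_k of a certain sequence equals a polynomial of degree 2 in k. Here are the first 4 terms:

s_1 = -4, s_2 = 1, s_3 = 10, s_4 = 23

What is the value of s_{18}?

625

1st diffs: 5, 9, 13.
2nd diffs: 4, 4 (constant).
So s_k = 2k^2 - k - 5.
Evaluating at k = 18 gives s_{18} = 625.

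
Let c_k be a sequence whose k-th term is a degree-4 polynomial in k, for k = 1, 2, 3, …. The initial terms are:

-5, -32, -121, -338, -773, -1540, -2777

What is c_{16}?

1st diffs: -27, -89, -217, -435, -767, -1237.
2nd diffs: -62, -128, -218, -332, -470.
3rd diffs: -66, -90, -114, -138.
4th diffs: -24, -24, -24 (constant).
Newton forward-difference form: c_k = -5 + (-27)·C(k-1,1) + (-62)·C(k-1,2) + (-66)·C(k-1,3) + (-24)·C(k-1,4).
At k = 16: k-1 = 15, so c_{16} = -5 - 405 - 6510 - 30030 - 32760 = -69710.

-69710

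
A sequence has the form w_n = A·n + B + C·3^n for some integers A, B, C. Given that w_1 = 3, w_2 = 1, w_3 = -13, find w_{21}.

At n = 1, 2, 3: A + B + 3C = 3; 2A + B + 9C = 1; 3A + B + 27C = -13.
Subtracting the first from the second: A + 6C = -2.
Subtracting the second from the third: A + 18C = -14.
Solving: C = -1, A = 4, then B = 2.
Therefore w_{21} = 84 + 2 + (-1)·10460353203 = -10460353117.

-10460353117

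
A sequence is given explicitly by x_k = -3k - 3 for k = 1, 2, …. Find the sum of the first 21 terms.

-756

Over k = 1..21: Σk = 231.
Total = (-3)·231 + (-3)·21 = -756.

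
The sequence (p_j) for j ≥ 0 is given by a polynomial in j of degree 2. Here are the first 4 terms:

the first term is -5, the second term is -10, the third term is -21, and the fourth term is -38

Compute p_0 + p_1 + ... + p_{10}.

-1320

1st diffs: -5, -11, -17.
2nd diffs: -6, -6 (constant).
Newton forward-difference form: p_j = -5 + (-5)·C(j,1) + (-6)·C(j,2).
Continuing: …, -61, -90, -125, -166, …, p_{10} = -325.
Summing j = 0..10 (11 terms) gives -1320.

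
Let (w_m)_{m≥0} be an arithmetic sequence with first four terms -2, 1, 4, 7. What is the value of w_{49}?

Common difference d = 3.
w_m = -2 + (m - 0)·3.
w_{49} = -2 + 49·3 = 145.

145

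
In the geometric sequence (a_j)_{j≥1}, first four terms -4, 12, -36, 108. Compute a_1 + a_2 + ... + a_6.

Common ratio r = -3.
a_j = (-4)·(-3)^(j-1).
S = (-4)·((-3)^6 - 1)/(-3 - 1) = (-4)·(729 - 1)/(-4) = 728.

728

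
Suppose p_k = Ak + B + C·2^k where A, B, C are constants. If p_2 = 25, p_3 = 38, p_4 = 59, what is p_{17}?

Write the equations: 2A + B + 4C = 25; 3A + B + 8C = 38; 4A + B + 16C = 59.
Subtracting the first from the second: A + 4C = 13.
Subtracting the second from the third: A + 8C = 21.
Solving: C = 2, A = 5, then B = 7.
Hence p_{17} = 5·17 + 7 + 2·131072 = 262236.

262236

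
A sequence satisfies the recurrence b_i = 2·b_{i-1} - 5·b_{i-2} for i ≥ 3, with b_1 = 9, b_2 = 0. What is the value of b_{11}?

Iterate the recurrence:
b_3 = -45; b_4 = -90; b_5 = 45; b_6 = 540; b_7 = 855; b_8 = -990; b_9 = -6255; b_{10} = -7560; b_{11} = 16155.

16155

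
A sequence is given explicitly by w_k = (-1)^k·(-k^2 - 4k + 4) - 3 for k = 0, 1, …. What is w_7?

(-1)^7 = -1; -k^2 - 4k + 4 at k=7 is -73; so w_7 = 70.

70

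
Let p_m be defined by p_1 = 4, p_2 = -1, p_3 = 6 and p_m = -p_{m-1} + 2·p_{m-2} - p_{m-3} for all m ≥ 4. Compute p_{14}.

Iterate the recurrence:
p_4 = -12;  p_5 = 25;  p_6 = -55;  …;  p_{11} = 2496;  p_{12} = -5361;  p_{13} = 11515;  p_{14} = -24733.

-24733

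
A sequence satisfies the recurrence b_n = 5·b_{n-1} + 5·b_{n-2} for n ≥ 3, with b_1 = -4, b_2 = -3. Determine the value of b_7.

Step forward from the initial values:
b_3 = -35  b_4 = -190  b_5 = -1125  b_6 = -6575  b_7 = -38500.

-38500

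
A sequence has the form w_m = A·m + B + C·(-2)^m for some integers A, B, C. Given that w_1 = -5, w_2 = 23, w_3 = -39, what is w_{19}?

-2621471

Plug in m = 1, 2, 3: A + B - 2C = -5; 2A + B + 4C = 23; 3A + B - 8C = -39.
Subtracting the first from the second: A + 6C = 28.
Subtracting the second from the third: A - 12C = -62.
Solving: C = 5, A = -2, then B = 7.
Hence w_{19} = -2·19 + 7 + 5·(-524288) = -2621471.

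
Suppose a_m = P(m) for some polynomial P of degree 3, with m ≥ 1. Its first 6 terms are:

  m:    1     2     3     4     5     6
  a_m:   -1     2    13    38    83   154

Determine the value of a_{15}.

2953

1st diffs: 3, 11, 25, 45, 71.
2nd diffs: 8, 14, 20, 26.
3rd diffs: 6, 6, 6 (constant).
So a_m = m^3 - 2m^2 + 2m - 2.
Evaluating at m = 15 gives a_{15} = 2953.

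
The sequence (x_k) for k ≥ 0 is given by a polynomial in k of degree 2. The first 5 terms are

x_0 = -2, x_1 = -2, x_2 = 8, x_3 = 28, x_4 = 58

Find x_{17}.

1358

1st diffs: 0, 10, 20, 30.
2nd diffs: 10, 10, 10 (constant).
So x_k = 5k^2 - 5k - 2.
Evaluating at k = 17 gives x_{17} = 1358.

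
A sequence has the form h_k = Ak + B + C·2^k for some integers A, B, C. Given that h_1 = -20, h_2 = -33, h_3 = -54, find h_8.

At k = 1, 2, 3: A + B + 2C = -20; 2A + B + 4C = -33; 3A + B + 8C = -54.
Subtracting the first from the second: A + 2C = -13.
Subtracting the second from the third: A + 4C = -21.
Solving: C = -4, A = -5, then B = -7.
Hence h_8 = -5·8 + (-7) + (-4)·256 = -1071.

-1071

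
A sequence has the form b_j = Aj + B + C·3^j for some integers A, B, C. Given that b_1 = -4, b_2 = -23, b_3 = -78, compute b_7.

The three given values yield: A + B + 3C = -4; 2A + B + 9C = -23; 3A + B + 27C = -78.
Subtracting the first from the second: A + 6C = -19.
Subtracting the second from the third: A + 18C = -55.
Solving: C = -3, A = -1, then B = 6.
Therefore b_7 = -7 + 6 + (-3)·2187 = -6562.

-6562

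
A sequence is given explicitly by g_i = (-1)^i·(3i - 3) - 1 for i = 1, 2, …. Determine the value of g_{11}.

(-1)^11 = -1; 3i - 3 at i=11 is 30; so g_{11} = -31.

-31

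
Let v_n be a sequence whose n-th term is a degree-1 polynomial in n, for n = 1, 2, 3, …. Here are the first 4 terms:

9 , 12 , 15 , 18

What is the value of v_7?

27

1st diffs: 3, 3, 3 (constant).
So v_n = 3n + 6.
Evaluating at n = 7 gives v_7 = 27.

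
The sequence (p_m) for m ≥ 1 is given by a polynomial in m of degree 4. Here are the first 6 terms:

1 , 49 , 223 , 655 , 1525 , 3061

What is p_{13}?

1st diffs: 48, 174, 432, 870, 1536.
2nd diffs: 126, 258, 438, 666.
3rd diffs: 132, 180, 228.
4th diffs: 48, 48 (constant).
So p_m = 2m^4 + 2m^3 + m^2 + m - 5.
Evaluating at m = 13 gives p_{13} = 61693.

61693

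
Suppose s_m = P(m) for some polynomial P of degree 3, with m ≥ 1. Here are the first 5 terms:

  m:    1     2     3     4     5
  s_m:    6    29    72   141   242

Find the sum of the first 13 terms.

1st diffs: 23, 43, 69, 101.
2nd diffs: 20, 26, 32.
3rd diffs: 6, 6 (constant).
Newton forward-difference form: s_m = 6 + 23·C(m-1,1) + 20·C(m-1,2) + 6·C(m-1,3).
Continuing: …, 381, 564, 797, 1086, …, s_{13} = 2922.
Summing m = 1..13 (13 terms) gives 11882.

11882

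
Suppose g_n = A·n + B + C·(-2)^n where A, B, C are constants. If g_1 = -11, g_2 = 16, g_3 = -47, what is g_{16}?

The three given values yield: A + B - 2C = -11; 2A + B + 4C = 16; 3A + B - 8C = -47.
Subtracting the first from the second: A + 6C = 27.
Subtracting the second from the third: A - 12C = -63.
Solving: C = 5, A = -3, then B = 2.
Therefore g_{16} = -48 + 2 + 5·65536 = 327634.

327634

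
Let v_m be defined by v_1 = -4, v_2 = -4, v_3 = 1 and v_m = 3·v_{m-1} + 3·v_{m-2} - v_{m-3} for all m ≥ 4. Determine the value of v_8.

Applying the relation repeatedly:
v_4 = -5; v_5 = -8; v_6 = -40; v_7 = -139; v_8 = -529.

-529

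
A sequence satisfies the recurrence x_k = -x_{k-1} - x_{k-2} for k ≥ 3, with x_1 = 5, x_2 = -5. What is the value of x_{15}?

0

x_3 = 0  x_4 = 5  x_5 = -5  …  x_{12} = 0  x_{13} = 5  x_{14} = -5  x_{15} = 0.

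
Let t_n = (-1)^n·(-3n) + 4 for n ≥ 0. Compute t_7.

25

(-1)^7 = -1; -3n at n=7 is -21; so t_7 = 25.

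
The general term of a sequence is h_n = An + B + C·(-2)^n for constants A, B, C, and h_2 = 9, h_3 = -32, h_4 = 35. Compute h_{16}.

196535

At n = 2, 3, 4: 2A + B + 4C = 9; 3A + B - 8C = -32; 4A + B + 16C = 35.
Subtracting the first from the second: A - 12C = -41.
Subtracting the second from the third: A + 24C = 67.
Solving: C = 3, A = -5, then B = 7.
Therefore h_{16} = -80 + 7 + 3·65536 = 196535.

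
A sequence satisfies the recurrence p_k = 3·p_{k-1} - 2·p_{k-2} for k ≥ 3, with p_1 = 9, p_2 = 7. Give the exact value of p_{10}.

-1013

Iterate the recurrence:
p_3 = 3; p_4 = -5; p_5 = -21; p_6 = -53; p_7 = -117; p_8 = -245; p_9 = -501; p_{10} = -1013.
(Characteristic roots are 2 and 1.)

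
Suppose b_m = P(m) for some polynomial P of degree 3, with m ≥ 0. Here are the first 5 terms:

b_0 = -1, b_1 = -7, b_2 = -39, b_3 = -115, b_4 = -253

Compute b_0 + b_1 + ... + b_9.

1st diffs: -6, -32, -76, -138.
2nd diffs: -26, -44, -62.
3rd diffs: -18, -18 (constant).
So b_m = -3m^3 - 4m^2 + m - 1.
Continuing: …, -471, -787, -1219, -1785, …, b_9 = -2503.
Summing m = 0..9 (10 terms) gives -7180.

-7180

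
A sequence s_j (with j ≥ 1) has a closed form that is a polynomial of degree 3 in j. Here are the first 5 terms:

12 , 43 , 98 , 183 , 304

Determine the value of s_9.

1268

1st diffs: 31, 55, 85, 121.
2nd diffs: 24, 30, 36.
3rd diffs: 6, 6 (constant).
So s_j = j^3 + 6j^2 + 6j - 1.
Evaluating at j = 9 gives s_9 = 1268.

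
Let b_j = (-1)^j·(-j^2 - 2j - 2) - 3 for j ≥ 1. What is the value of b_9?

(-1)^9 = -1; -j^2 - 2j - 2 at j=9 is -101; so b_9 = 98.

98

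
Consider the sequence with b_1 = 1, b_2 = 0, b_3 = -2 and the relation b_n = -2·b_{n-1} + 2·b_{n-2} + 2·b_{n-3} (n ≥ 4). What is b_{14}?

57920

Iterate the recurrence:
b_4 = 6; b_5 = -16; b_6 = 40; …; b_{11} = -3792; b_{12} = 9408; b_{13} = -23344; b_{14} = 57920.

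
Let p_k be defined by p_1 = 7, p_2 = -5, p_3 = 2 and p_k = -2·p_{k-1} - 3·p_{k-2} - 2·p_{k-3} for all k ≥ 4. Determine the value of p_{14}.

129

Compute successive terms:
p_4 = -3, p_5 = 10, p_6 = -15, …, p_{11} = 62, p_{12} = -27, p_{13} = -86, p_{14} = 129.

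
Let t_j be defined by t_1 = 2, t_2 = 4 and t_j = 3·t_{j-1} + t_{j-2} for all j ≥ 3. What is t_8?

Iterate the recurrence:
t_3 = 14, t_4 = 46, t_5 = 152, t_6 = 502, t_7 = 1658, t_8 = 5476.

5476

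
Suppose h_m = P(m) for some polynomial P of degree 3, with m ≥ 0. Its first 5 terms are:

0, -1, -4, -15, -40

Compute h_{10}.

-820

1st diffs: -1, -3, -11, -25.
2nd diffs: -2, -8, -14.
3rd diffs: -6, -6 (constant).
Newton forward-difference form: h_m = (-1)·C(m,1) + (-2)·C(m,2) + (-6)·C(m,3).
At m = 10: m = 10, so h_{10} = -10 - 90 - 720 = -820.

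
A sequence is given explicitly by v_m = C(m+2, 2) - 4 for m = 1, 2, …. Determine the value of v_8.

C(10, 2) = 45, so v_8 = 41.

41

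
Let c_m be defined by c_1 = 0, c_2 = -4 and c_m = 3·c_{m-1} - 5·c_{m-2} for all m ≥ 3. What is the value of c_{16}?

Applying the relation repeatedly:
c_3 = -12;  c_4 = -16;  c_5 = 12;  …;  c_{13} = 21312;  c_{14} = 83516;  c_{15} = 143988;  c_{16} = 14384.

14384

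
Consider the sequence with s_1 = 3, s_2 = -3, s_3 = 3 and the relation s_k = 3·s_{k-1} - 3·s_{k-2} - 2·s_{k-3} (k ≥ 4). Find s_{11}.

Applying the relation repeatedly:
s_4 = 12, s_5 = 33, s_6 = 57, s_7 = 48, s_8 = -93, s_9 = -537, s_{10} = -1428, s_{11} = -2487.

-2487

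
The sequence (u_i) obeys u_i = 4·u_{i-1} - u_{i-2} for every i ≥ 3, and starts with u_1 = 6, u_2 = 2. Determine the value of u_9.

Iterate the recurrence:
u_3 = 2, u_4 = 6, u_5 = 22, u_6 = 82, u_7 = 306, u_8 = 1142, u_9 = 4262.

4262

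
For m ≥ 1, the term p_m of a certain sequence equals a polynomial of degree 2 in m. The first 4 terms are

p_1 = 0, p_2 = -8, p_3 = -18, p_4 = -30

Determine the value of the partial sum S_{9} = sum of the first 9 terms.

1st diffs: -8, -10, -12.
2nd diffs: -2, -2 (constant).
So p_m = -m^2 - 5m + 6.
Continuing: …, -44, -60, -78, -98, …, p_9 = -120.
Summing m = 1..9 (9 terms) gives -456.

-456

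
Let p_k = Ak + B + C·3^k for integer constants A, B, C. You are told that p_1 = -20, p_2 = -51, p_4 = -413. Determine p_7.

-10946

Write the equations: A + B + 3C = -20; 2A + B + 9C = -51; 4A + B + 81C = -413.
Subtracting the first from the second: A + 6C = -31.
Subtracting the second from the third: 2A + 72C = -362.
Solving: C = -5, A = -1, then B = -4.
So p_k = -1·k + (-4) + (-5)·3^k; at k=7 this is -10946.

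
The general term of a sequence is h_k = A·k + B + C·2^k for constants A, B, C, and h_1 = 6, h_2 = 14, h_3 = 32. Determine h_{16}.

The three given values yield: A + B + 2C = 6; 2A + B + 4C = 14; 3A + B + 8C = 32.
Subtracting the first from the second: A + 2C = 8.
Subtracting the second from the third: A + 4C = 18.
Solving: C = 5, A = -2, then B = -2.
Hence h_{16} = -2·16 + (-2) + 5·65536 = 327646.

327646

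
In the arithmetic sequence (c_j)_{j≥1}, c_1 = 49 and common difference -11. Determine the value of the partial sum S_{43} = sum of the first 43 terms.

-7826

c_j = 49 + (j - 1)·(-11).
c_{43} = -413; S = 43·(49 + (-413))/2 = -7826.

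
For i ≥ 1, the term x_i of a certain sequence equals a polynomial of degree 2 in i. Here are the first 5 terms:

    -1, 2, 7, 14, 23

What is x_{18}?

1st diffs: 3, 5, 7, 9.
2nd diffs: 2, 2, 2 (constant).
So x_i = i^2 - 2.
Evaluating at i = 18 gives x_{18} = 322.

322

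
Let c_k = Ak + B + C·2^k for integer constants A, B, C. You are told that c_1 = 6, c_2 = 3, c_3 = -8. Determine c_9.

-1994

The three given values yield: A + B + 2C = 6; 2A + B + 4C = 3; 3A + B + 8C = -8.
Subtracting the first from the second: A + 2C = -3.
Subtracting the second from the third: A + 4C = -11.
Solving: C = -4, A = 5, then B = 9.
Therefore c_9 = 45 + 9 + (-4)·512 = -1994.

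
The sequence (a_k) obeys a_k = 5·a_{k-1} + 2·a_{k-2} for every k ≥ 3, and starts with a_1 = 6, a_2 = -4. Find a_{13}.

-177711456

Compute successive terms:
a_3 = -8; a_4 = -48; a_5 = -256; …; a_{10} = -1146144; a_{11} = -6157408; a_{12} = -33079328; a_{13} = -177711456.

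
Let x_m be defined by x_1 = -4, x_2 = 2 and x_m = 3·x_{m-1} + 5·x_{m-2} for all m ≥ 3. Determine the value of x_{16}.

-1118295392

Compute successive terms:
x_3 = -14;  x_4 = -32;  x_5 = -166;  …;  x_{13} = -15174436;  x_{14} = -63619918;  x_{15} = -266731934;  x_{16} = -1118295392.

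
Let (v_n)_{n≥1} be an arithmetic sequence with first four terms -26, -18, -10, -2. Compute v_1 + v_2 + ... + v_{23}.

Common difference d = 8.
v_n = -26 + (n - 1)·8.
v_{23} = 150; S = 23·(-26 + 150)/2 = 1426.

1426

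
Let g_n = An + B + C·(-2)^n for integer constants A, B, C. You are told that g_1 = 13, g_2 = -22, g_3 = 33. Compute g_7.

The three given values yield: A + B - 2C = 13; 2A + B + 4C = -22; 3A + B - 8C = 33.
Subtracting the first from the second: A + 6C = -35.
Subtracting the second from the third: A - 12C = 55.
Solving: C = -5, A = -5, then B = 8.
Therefore g_7 = -35 + 8 + (-5)·(-128) = 613.

613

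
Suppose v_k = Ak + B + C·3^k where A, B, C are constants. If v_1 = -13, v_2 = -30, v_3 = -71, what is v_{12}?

The three given values yield: A + B + 3C = -13; 2A + B + 9C = -30; 3A + B + 27C = -71.
Subtracting the first from the second: A + 6C = -17.
Subtracting the second from the third: A + 18C = -41.
Solving: C = -2, A = -5, then B = -2.
So v_k = -5·k + (-2) + (-2)·3^k; at k=12 this is -1062944.

-1062944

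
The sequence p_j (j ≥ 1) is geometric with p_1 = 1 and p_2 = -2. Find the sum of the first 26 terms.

Common ratio r = -2.
p_j = 1·(-2)^(j-1).
S = 1·((-2)^26 - 1)/(-2 - 1) = 1·(67108864 - 1)/(-3) = -22369621.

-22369621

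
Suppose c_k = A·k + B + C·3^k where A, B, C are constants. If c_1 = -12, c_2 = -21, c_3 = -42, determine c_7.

Write the equations: A + B + 3C = -12; 2A + B + 9C = -21; 3A + B + 27C = -42.
Subtracting the first from the second: A + 6C = -9.
Subtracting the second from the third: A + 18C = -21.
Solving: C = -1, A = -3, then B = -6.
Therefore c_7 = -21 + (-6) + (-1)·2187 = -2214.

-2214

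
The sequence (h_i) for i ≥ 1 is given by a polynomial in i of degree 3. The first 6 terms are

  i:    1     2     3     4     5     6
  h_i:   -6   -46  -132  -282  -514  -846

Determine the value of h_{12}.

-5946

1st diffs: -40, -86, -150, -232, -332.
2nd diffs: -46, -64, -82, -100.
3rd diffs: -18, -18, -18 (constant).
Newton forward-difference form: h_i = -6 + (-40)·C(i-1,1) + (-46)·C(i-1,2) + (-18)·C(i-1,3).
At i = 12: i-1 = 11, so h_{12} = -6 - 440 - 2530 - 2970 = -5946.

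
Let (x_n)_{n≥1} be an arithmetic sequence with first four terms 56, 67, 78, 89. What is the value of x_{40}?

485

Common difference d = 11.
x_n = 56 + (n - 1)·11.
x_{40} = 56 + 39·11 = 485.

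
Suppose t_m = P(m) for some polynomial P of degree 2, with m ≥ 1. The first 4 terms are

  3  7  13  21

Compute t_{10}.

111

1st diffs: 4, 6, 8.
2nd diffs: 2, 2 (constant).
So t_m = m^2 + m + 1.
Evaluating at m = 10 gives t_{10} = 111.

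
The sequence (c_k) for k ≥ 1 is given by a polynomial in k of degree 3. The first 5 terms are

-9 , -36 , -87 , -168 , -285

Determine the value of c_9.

1st diffs: -27, -51, -81, -117.
2nd diffs: -24, -30, -36.
3rd diffs: -6, -6 (constant).
Newton forward-difference form: c_k = -9 + (-27)·C(k-1,1) + (-24)·C(k-1,2) + (-6)·C(k-1,3).
At k = 9: k-1 = 8, so c_9 = -9 - 216 - 672 - 336 = -1233.

-1233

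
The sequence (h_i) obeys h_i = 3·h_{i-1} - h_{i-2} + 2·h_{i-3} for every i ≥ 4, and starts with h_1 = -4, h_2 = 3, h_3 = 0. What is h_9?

Step forward from the initial values:
h_4 = -11  h_5 = -27  h_6 = -70  h_7 = -205  h_8 = -599  h_9 = -1732.

-1732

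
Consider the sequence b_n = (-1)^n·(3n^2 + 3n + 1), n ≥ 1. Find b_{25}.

-1951

(-1)^25 = -1; 3n^2 + 3n + 1 at n=25 is 1951; so b_{25} = -1951.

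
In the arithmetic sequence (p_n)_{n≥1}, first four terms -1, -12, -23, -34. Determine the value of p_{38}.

-408

Common difference d = -11.
p_n = -1 + (n - 1)·(-11).
p_{38} = -1 + 37·(-11) = -408.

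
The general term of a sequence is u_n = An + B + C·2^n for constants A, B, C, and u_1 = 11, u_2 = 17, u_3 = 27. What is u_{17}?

Plug in n = 1, 2, 3: A + B + 2C = 11; 2A + B + 4C = 17; 3A + B + 8C = 27.
Subtracting the first from the second: A + 2C = 6.
Subtracting the second from the third: A + 4C = 10.
Solving: C = 2, A = 2, then B = 5.
So u_n = 2·n + 5 + 2·2^n; at n=17 this is 262183.

262183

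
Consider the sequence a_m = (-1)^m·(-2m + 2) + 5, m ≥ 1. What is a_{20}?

-33

(-1)^20 = 1; -2m + 2 at m=20 is -38; so a_{20} = -33.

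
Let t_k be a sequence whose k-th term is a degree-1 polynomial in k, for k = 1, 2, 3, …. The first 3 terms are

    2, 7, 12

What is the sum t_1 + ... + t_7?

1st diffs: 5, 5 (constant).
So t_k = 5k - 3.
Continuing: 17, 22, 27, 32.
Summing k = 1..7 (7 terms) gives 119.

119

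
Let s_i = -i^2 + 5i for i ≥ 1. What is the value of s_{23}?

s_{23} = -1·23^2 + 5·23 = -414.

-414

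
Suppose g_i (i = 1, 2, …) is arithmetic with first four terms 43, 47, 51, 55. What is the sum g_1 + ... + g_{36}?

4068

Common difference d = 4.
g_i = 43 + (i - 1)·4.
g_{36} = 183; S = 36·(43 + 183)/2 = 4068.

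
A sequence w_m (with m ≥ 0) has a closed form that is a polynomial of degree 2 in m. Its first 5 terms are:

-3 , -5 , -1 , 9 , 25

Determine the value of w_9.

1st diffs: -2, 4, 10, 16.
2nd diffs: 6, 6, 6 (constant).
Newton forward-difference form: w_m = -3 + (-2)·C(m,1) + 6·C(m,2).
At m = 9: m = 9, so w_9 = -3 - 18 + 216 = 195.

195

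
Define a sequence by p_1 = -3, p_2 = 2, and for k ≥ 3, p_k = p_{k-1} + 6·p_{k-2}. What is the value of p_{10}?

-14620

Compute successive terms:
p_3 = -16;  p_4 = -4;  p_5 = -100;  p_6 = -124;  p_7 = -724;  p_8 = -1468;  p_9 = -5812;  p_{10} = -14620.
(Characteristic roots are 3 and -2.)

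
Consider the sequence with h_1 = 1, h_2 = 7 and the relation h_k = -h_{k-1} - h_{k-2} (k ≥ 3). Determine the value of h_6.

-8

Step forward from the initial values:
h_3 = -8;  h_4 = 1;  h_5 = 7;  h_6 = -8.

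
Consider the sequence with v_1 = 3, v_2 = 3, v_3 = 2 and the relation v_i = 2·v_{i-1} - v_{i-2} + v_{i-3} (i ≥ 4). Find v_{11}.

256

Compute successive terms:
v_4 = 4  v_5 = 9  v_6 = 16  v_7 = 27  v_8 = 47  v_9 = 83  v_{10} = 146  v_{11} = 256.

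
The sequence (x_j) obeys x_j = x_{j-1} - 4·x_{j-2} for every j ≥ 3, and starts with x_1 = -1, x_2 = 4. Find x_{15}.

x_3 = 8, x_4 = -8, x_5 = -40, …, x_{12} = 5176, x_{13} = 3032, x_{14} = -17672, x_{15} = -29800.

-29800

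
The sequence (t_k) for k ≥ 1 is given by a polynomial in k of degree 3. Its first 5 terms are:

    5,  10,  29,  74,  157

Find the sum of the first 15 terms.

1st diffs: 5, 19, 45, 83.
2nd diffs: 14, 26, 38.
3rd diffs: 12, 12 (constant).
So t_k = 2k^3 - 5k^2 + 6k + 2.
Continuing: …, 290, 485, 754, 1109, …, t_{15} = 5717.
Summing k = 1..15 (15 terms) gives 23350.

23350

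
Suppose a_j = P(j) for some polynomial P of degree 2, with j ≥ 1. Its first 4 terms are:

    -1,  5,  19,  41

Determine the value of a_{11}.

419

1st diffs: 6, 14, 22.
2nd diffs: 8, 8 (constant).
So a_j = 4j^2 - 6j + 1.
Evaluating at j = 11 gives a_{11} = 419.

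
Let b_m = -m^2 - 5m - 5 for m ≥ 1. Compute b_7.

-89

b_7 = -1·7^2 - 5·7 - 5 = -89.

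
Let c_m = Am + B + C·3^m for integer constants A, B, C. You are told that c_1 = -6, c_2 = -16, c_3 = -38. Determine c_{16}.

At m = 1, 2, 3: A + B + 3C = -6; 2A + B + 9C = -16; 3A + B + 27C = -38.
Subtracting the first from the second: A + 6C = -10.
Subtracting the second from the third: A + 18C = -22.
Solving: C = -1, A = -4, then B = 1.
So c_m = -4·m + 1 + (-1)·3^m; at m=16 this is -43046784.

-43046784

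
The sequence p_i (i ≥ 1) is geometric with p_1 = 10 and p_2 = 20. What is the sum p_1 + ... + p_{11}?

Common ratio r = 2.
p_i = 10·2^(i-1).
S = 10·(2^11 - 1)/(2 - 1) = 10·(2048 - 1)/(1) = 20470.

20470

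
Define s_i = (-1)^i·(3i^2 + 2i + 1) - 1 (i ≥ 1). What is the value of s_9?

-263

(-1)^9 = -1; 3i^2 + 2i + 1 at i=9 is 262; so s_9 = -263.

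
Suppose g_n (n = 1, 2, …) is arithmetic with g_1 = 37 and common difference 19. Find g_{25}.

493

g_n = 37 + (n - 1)·19.
g_{25} = 37 + 24·19 = 493.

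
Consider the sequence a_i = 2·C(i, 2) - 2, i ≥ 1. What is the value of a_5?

18

C(5, 2) = 10, so a_5 = 18.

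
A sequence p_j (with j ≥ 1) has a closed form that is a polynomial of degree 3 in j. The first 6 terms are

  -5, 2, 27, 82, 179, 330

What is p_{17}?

1st diffs: 7, 25, 55, 97, 151.
2nd diffs: 18, 30, 42, 54.
3rd diffs: 12, 12, 12 (constant).
Newton forward-difference form: p_j = -5 + 7·C(j-1,1) + 18·C(j-1,2) + 12·C(j-1,3).
At j = 17: j-1 = 16, so p_{17} = -5 + 112 + 2160 + 6720 = 8987.

8987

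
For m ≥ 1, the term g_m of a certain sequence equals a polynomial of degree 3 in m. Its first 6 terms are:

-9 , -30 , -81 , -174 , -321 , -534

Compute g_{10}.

1st diffs: -21, -51, -93, -147, -213.
2nd diffs: -30, -42, -54, -66.
3rd diffs: -12, -12, -12 (constant).
Newton forward-difference form: g_m = -9 + (-21)·C(m-1,1) + (-30)·C(m-1,2) + (-12)·C(m-1,3).
At m = 10: m-1 = 9, so g_{10} = -9 - 189 - 1080 - 1008 = -2286.

-2286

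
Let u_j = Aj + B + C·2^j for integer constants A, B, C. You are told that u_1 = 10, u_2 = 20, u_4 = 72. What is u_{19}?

At j = 1, 2, 4: A + B + 2C = 10; 2A + B + 4C = 20; 4A + B + 16C = 72.
Subtracting the first from the second: A + 2C = 10.
Subtracting the second from the third: 2A + 12C = 52.
Solving: C = 4, A = 2, then B = 0.
Therefore u_{19} = 38 + 0 + 4·524288 = 2097190.

2097190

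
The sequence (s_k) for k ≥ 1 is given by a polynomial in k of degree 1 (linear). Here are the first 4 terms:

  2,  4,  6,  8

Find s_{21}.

42

1st diffs: 2, 2, 2 (constant).
So s_k = 2k.
Evaluating at k = 21 gives s_{21} = 42.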